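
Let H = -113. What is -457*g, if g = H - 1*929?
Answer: 476194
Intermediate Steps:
g = -1042 (g = -113 - 1*929 = -113 - 929 = -1042)
-457*g = -457*(-1042) = 476194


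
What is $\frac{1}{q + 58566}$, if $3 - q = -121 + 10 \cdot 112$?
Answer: $\frac{1}{57570} \approx 1.737 \cdot 10^{-5}$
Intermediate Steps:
$q = -996$ ($q = 3 - \left(-121 + 10 \cdot 112\right) = 3 - \left(-121 + 1120\right) = 3 - 999 = -996$)
$\frac{1}{q + 58566} = \frac{1}{-996 + 58566} = \frac{1}{57570}$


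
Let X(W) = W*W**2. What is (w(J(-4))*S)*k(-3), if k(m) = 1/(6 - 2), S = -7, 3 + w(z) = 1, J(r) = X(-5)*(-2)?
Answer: 7/2 ≈ 3.5000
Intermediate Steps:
X(W) = W**3
J(r) = 250 (J(r) = (-5)**3*(-2) = -125*(-2) = 250)
w(z) = -2 (w(z) = -3 + 1 = -2)
k(m) = 1/4
(w(J(-4))*S)*k(-3) = -2*(-7)*(1/4) = 14*(1/4) = 7/2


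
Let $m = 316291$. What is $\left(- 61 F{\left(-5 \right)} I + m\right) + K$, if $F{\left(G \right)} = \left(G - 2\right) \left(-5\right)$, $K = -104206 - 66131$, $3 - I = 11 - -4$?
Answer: $171574$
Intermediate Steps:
$I = -12$ ($I = 3 - \left(11 - -4\right) = 3 - \left(11 + 4\right) = 3 - 15 = -12$)
$K = -170337$ ($K = -104206 - 66131 = -170337$)
$F{\left(G \right)} = 10 - 5 G$ ($F{\left(G \right)} = \left(-2 + G\right) \left(-5\right) = 10 - 5 G$)
$\left(- 61 F{\left(-5 \right)} I + m\right) + K = \left(- 61 \left(10 - -25\right) \left(-12\right) + 316291\right) - 170337 = \left(- 61 \left(10 + 25\right) \left(-12\right) + 316291\right) - 170337 = \left(\left(-61\right) 35 \left(-12\right) + 316291\right) - 170337 = \left(\left(-2135\right) \left(-12\right) + 316291\right) - 170337 = \left(25620 + 316291\right) - 170337 = 341911 - 170337 = 171574$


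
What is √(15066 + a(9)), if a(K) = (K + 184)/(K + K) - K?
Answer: √542438/6 ≈ 122.75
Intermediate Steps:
a(K) = -K + (184 + K)/(2*K) (a(K) = (184 + K)/((2*K)) - K = (184 + K)*(1/(2*K)) - K = (184 + K)/(2*K) - K = -K + (184 + K)/(2*K))
√(15066 + a(9)) = √(15066 + (½ - 1*9 + 92/9)) = √(15066 + (½ - 9 + 92*(⅑))) = √(15066 + (½ - 9 + 92/9)) = √(15066 + 31/18) = √(271219/18) = √542438/6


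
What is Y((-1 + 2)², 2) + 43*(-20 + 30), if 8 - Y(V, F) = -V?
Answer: 439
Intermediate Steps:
Y(V, F) = 8 + V (Y(V, F) = 8 - (-1)*V = 8 + V)
Y((-1 + 2)², 2) + 43*(-20 + 30) = (8 + (-1 + 2)²) + 43*(-20 + 30) = (8 + 1²) + 43*10 = (8 + 1) + 430 = 9 + 430 = 439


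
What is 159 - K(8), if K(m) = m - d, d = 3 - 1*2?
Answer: 152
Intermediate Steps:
d = 1 (d = 3 - 2 = 1)
K(m) = -1 + m (K(m) = m - 1*1 = m - 1 = -1 + m)
159 - K(8) = 159 - (-1 + 8) = 159 - 1*7 = 159 - 7 = 152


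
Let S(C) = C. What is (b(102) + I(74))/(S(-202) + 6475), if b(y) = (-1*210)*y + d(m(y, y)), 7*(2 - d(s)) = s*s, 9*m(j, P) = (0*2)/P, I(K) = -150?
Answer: -21568/6273 ≈ -3.4382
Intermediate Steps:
m(j, P) = 0 (m(j, P) = ((0*2)/P)/9 = (0/P)/9 = (⅑)*0 = 0)
d(s) = 2 - s²/7 (d(s) = 2 - s*s/7 = 2 - s²/7)
b(y) = 2 - 210*y (b(y) = (-1*210)*y + (2 - ⅐*0²) = -210*y + (2 - ⅐*0) = -210*y + (2 + 0) = -210*y + 2 = 2 - 210*y)
(b(102) + I(74))/(S(-202) + 6475) = ((2 - 210*102) - 150)/(-202 + 6475) = ((2 - 21420) - 150)/6273 = (-21418 - 150)*(1/6273) = -21568*1/6273 = -21568/6273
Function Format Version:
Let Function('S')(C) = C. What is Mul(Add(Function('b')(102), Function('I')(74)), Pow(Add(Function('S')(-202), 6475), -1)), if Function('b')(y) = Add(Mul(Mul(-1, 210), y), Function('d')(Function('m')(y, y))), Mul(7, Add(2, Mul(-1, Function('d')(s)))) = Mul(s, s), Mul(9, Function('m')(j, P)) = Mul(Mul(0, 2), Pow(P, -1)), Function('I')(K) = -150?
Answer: Rational(-21568, 6273) ≈ -3.4382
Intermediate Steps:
Function('m')(j, P) = 0 (Function('m')(j, P) = Mul(Rational(1, 9), Mul(Mul(0, 2), Pow(P, -1))) = Mul(Rational(1, 9), Mul(0, Pow(P, -1))) = Mul(Rational(1, 9), 0) = 0)
Function('d')(s) = Add(2, Mul(Rational(-1, 7), Pow(s, 2))) (Function('d')(s) = Add(2, Mul(Rational(-1, 7), Mul(s, s))) = Add(2, Mul(Rational(-1, 7), Pow(s, 2))))
Function('b')(y) = Add(2, Mul(-210, y)) (Function('b')(y) = Add(Mul(Mul(-1, 210), y), Add(2, Mul(Rational(-1, 7), Pow(0, 2)))) = Add(Mul(-210, y), Add(2, Mul(Rational(-1, 7), 0))) = Add(Mul(-210, y), Add(2, 0)) = Add(Mul(-210, y), 2) = Add(2, Mul(-210, y)))
Mul(Add(Function('b')(102), Function('I')(74)), Pow(Add(Function('S')(-202), 6475), -1)) = Mul(Add(Add(2, Mul(-210, 102)), -150), Pow(Add(-202, 6475), -1)) = Mul(Add(Add(2, -21420), -150), Pow(6273, -1)) = Mul(Add(-21418, -150), Rational(1, 6273)) = Mul(-21568, Rational(1, 6273)) = Rational(-21568, 6273)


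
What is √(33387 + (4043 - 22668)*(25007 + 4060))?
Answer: 12*I*√3759302 ≈ 23267.0*I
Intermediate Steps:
√(33387 + (4043 - 22668)*(25007 + 4060)) = √(33387 - 18625*29067) = √(33387 - 541372875) = √(-541339488) = 12*I*√3759302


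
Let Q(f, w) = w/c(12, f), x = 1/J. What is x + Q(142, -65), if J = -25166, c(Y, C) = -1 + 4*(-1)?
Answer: 327157/25166 ≈ 13.000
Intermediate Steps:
c(Y, C) = -5 (c(Y, C) = -1 - 4 = -5)
x = -1/25166 (x = 1/(-25166) = -1/25166 ≈ -3.9736e-5)
Q(f, w) = -w/5 (Q(f, w) = w/(-5) = w*(-1/5) = -w/5)
x + Q(142, -65) = -1/25166 - 1/5*(-65) = -1/25166 + 13 = 327157/25166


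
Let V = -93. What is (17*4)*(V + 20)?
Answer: -4964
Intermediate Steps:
(17*4)*(V + 20) = (17*4)*(-93 + 20) = 68*(-73) = -4964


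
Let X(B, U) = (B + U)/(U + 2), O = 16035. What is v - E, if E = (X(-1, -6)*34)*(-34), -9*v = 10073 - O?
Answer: 24169/9 ≈ 2685.4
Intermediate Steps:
X(B, U) = (B + U)/(2 + U)
v = 5962/9 (v = -(10073 - 1*16035)/9 = -(10073 - 16035)/9 = -⅑*(-5962) = 5962/9 ≈ 662.44)
E = -2023 (E = (((-1 - 6)/(2 - 6))*34)*(-34) = ((-7/(-4))*34)*(-34) = (-¼*(-7)*34)*(-34) = ((7/4)*34)*(-34) = (119/2)*(-34) = -2023)
v - E = 5962/9 - 1*(-2023) = 5962/9 + 2023 = 24169/9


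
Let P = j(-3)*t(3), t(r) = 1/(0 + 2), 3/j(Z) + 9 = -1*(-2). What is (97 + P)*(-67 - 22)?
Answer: -120595/14 ≈ -8613.9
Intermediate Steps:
j(Z) = -3/7 (j(Z) = 3/(-9 - 1*(-2)) = 3/(-9 + 2) = 3/(-7) = 3*(-1/7) = -3/7)
t(r) = 1/2
P = -3/14 (P = -3/7*1/2 = -3/14 ≈ -0.21429)
(97 + P)*(-67 - 22) = (97 - 3/14)*(-67 - 22) = (1355/14)*(-89) = -120595/14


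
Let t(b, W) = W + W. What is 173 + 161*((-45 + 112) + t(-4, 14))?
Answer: 15468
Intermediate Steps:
t(b, W) = 2*W
173 + 161*((-45 + 112) + t(-4, 14)) = 173 + 161*((-45 + 112) + 2*14) = 173 + 161*(67 + 28) = 173 + 161*95 = 173 + 15295 = 15468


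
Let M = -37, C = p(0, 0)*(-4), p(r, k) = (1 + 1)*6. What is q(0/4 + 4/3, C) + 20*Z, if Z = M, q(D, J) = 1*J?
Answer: -788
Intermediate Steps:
p(r, k) = 12 (p(r, k) = 2*6 = 12)
C = -48 (C = 12*(-4) = -48)
q(D, J) = J
Z = -37
q(0/4 + 4/3, C) + 20*Z = -48 + 20*(-37) = -48 - 740 = -788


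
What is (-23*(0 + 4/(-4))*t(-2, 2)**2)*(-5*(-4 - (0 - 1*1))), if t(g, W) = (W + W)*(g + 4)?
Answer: 22080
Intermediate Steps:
t(g, W) = 2*W*(4 + g) (t(g, W) = (2*W)*(4 + g) = 2*W*(4 + g))
(-23*(0 + 4/(-4))*t(-2, 2)**2)*(-5*(-4 - (0 - 1*1))) = (-23*(0 + 4/(-4))*(2*2*(4 - 2))**2)*(-5*(-4 - (0 - 1*1))) = (-23*(0 + 4*(-1/4))*(2*2*2)**2)*(-5*(-4 - (0 - 1))) = (-23*(0 - 1)*8**2)*(-5*(-4 - 1*(-1))) = (-(-23)*64)*(-5*(-4 + 1)) = (-23*(-64))*(-5*(-3)) = 1472*15 = 22080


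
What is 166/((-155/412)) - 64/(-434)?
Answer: -478584/1085 ≈ -441.09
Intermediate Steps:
166/((-155/412)) - 64/(-434) = 166/((-155*1/412)) - 64*(-1/434) = 166/(-155/412) + 32/217 = 166*(-412/155) + 32/217 = -68392/155 + 32/217 = -478584/1085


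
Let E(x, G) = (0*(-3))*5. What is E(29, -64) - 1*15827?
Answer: -15827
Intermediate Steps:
E(x, G) = 0 (E(x, G) = 0*5 = 0)
E(29, -64) - 1*15827 = 0 - 1*15827 = 0 - 15827 = -15827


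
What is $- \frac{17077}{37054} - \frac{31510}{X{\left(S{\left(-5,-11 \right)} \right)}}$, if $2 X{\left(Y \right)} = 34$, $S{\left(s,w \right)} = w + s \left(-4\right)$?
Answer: $- \frac{1167861849}{629918} \approx -1854.0$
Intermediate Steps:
$S{\left(s,w \right)} = w - 4 s$
$X{\left(Y \right)} = 17$ ($X{\left(Y \right)} = \frac{1}{2} \cdot 34 = 17$)
$- \frac{17077}{37054} - \frac{31510}{X{\left(S{\left(-5,-11 \right)} \right)}} = - \frac{17077}{37054} - \frac{31510}{17} = - \frac{1167861849}{629918}$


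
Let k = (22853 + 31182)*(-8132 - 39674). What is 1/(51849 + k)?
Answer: -1/2583145361 ≈ -3.8712e-10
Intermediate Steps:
k = -2583197210 (k = 54035*(-47806) = -2583197210)
1/(51849 + k) = 1/(51849 - 2583197210) = 1/(-2583145361) = -1/2583145361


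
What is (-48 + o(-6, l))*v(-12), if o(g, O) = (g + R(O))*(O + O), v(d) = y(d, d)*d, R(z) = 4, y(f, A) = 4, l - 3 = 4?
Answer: 3648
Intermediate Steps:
l = 7 (l = 3 + 4 = 7)
v(d) = 4*d
o(g, O) = 2*O*(4 + g) (o(g, O) = (g + 4)*(O + O) = (4 + g)*(2*O) = 2*O*(4 + g))
(-48 + o(-6, l))*v(-12) = (-48 + 2*7*(4 - 6))*(4*(-12)) = (-48 + 2*7*(-2))*(-48) = (-48 - 28)*(-48) = -76*(-48) = 3648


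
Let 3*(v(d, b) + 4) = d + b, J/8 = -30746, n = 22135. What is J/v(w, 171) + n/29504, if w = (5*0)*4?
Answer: -7255866717/1563712 ≈ -4640.2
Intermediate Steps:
J = -245968 (J = 8*(-30746) = -245968)
w = 0 (w = 0*4 = 0)
v(d, b) = -4 + b/3 + d/3 (v(d, b) = -4 + (d + b)/3 = -4 + (b + d)/3 = -4 + (b/3 + d/3) = -4 + b/3 + d/3)
J/v(w, 171) + n/29504 = -245968/(-4 + (1/3)*171 + (1/3)*0) + 22135/29504 = -245968/(-4 + 57 + 0) + 22135*(1/29504) = -245968/53 + 22135/29504 = -7255866717/1563712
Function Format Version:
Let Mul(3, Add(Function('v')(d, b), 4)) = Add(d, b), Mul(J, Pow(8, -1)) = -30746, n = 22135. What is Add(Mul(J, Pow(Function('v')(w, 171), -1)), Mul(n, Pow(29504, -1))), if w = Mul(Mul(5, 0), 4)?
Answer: Rational(-7255866717, 1563712) ≈ -4640.2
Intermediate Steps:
J = -245968 (J = Mul(8, -30746) = -245968)
w = 0 (w = Mul(0, 4) = 0)
Function('v')(d, b) = Add(-4, Mul(Rational(1, 3), b), Mul(Rational(1, 3), d)) (Function('v')(d, b) = Add(-4, Mul(Rational(1, 3), Add(d, b))) = Add(-4, Mul(Rational(1, 3), Add(b, d))) = Add(-4, Add(Mul(Rational(1, 3), b), Mul(Rational(1, 3), d))) = Add(-4, Mul(Rational(1, 3), b), Mul(Rational(1, 3), d)))
Add(Mul(J, Pow(Function('v')(w, 171), -1)), Mul(n, Pow(29504, -1))) = Add(Mul(-245968, Pow(Add(-4, Mul(Rational(1, 3), 171), Mul(Rational(1, 3), 0)), -1)), Mul(22135, Pow(29504, -1))) = Add(Mul(-245968, Pow(Add(-4, 57, 0), -1)), Mul(22135, Rational(1, 29504))) = Add(Mul(-245968, Pow(53, -1)), Rational(22135, 29504)) = Add(Mul(-245968, Rational(1, 53)), Rational(22135, 29504)) = Add(Rational(-245968, 53), Rational(22135, 29504)) = Rational(-7255866717, 1563712)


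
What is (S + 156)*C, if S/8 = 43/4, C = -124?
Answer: -30008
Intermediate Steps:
S = 86 (S = 8*(43/4) = 86)
(S + 156)*C = (86 + 156)*(-124) = 242*(-124) = -30008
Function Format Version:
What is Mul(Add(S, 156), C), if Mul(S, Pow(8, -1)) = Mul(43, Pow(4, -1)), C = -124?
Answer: -30008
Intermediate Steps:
S = 86 (S = Mul(8, Mul(43, Pow(4, -1))) = Mul(8, Mul(43, Rational(1, 4))) = Mul(8, Rational(43, 4)) = 86)
Mul(Add(S, 156), C) = Mul(Add(86, 156), -124) = Mul(242, -124) = -30008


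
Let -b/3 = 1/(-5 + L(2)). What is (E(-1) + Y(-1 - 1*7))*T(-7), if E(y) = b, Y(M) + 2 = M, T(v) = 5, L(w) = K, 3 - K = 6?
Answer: -385/8 ≈ -48.125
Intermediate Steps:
K = -3 (K = 3 - 1*6 = 3 - 6 = -3)
L(w) = -3
Y(M) = -2 + M
b = 3/8 (b = -3/(-5 - 3) = -3/(-8) = -3*(-⅛) = 3/8 ≈ 0.37500)
E(y) = 3/8
(E(-1) + Y(-1 - 1*7))*T(-7) = (3/8 + (-2 + (-1 - 1*7)))*5 = (3/8 + (-2 + (-1 - 7)))*5 = (3/8 + (-2 - 8))*5 = (3/8 - 10)*5 = -77/8*5 = -385/8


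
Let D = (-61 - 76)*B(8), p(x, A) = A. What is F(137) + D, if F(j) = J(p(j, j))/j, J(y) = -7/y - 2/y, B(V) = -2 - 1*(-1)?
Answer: 2571344/18769 ≈ 137.00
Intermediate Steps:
B(V) = -1 (B(V) = -2 + 1 = -1)
J(y) = -9/y
D = 137 (D = (-61 - 76)*(-1) = -137*(-1) = 137)
F(j) = -9/j² (F(j) = (-9/j)/j = -9/j²)
F(137) + D = -9/137² + 137 = -9*1/18769 + 137 = -9/18769 + 137 = 2571344/18769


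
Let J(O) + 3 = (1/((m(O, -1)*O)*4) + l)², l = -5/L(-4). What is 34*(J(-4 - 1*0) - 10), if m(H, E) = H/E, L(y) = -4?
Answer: -799119/2048 ≈ -390.19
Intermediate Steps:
l = 5/4 (l = -5/(-4) = -5*(-¼) = 5/4 ≈ 1.2500)
J(O) = -3 + (5/4 - 1/(4*O²))² (J(O) = -3 + (1/(((O/(-1))*O)*4) + 5/4)² = -3 + (1/(((O*(-1))*O)*4) + 5/4)² = -3 + (1/(((-O)*O)*4) + 5/4)² = -3 + (1/(-O²*4) + 5/4)² = -3 + (1/(-4*O²) + 5/4)² = -3 + (-1/(4*O²) + 5/4)² = -3 + (5/4 - 1/(4*O²))²)
34*(J(-4 - 1*0) - 10) = 34*((1 - 23*(-4 - 1*0)⁴ - 10*(-4 - 1*0)²)/(16*(-4 - 1*0)⁴) - 10) = 34*((1 - 23*(-4 + 0)⁴ - 10*(-4 + 0)²)/(16*(-4 + 0)⁴) - 10) = 34*((1/16)*(1 - 23*(-4)⁴ - 10*(-4)²)/(-4)⁴ - 10) = 34*((1/16)*(1/256)*(1 - 23*256 - 10*16) - 10) = 34*((1/16)*(1/256)*(1 - 5888 - 160) - 10) = 34*((1/16)*(1/256)*(-6047) - 10) = 34*(-6047/4096 - 10) = 34*(-47007/4096) = -799119/2048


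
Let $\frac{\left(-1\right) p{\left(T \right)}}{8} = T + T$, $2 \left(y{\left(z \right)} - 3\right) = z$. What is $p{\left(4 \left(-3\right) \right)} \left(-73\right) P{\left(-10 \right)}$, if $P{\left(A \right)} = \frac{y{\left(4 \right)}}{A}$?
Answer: $7008$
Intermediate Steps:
$y{\left(z \right)} = 3 + \frac{z}{2}$
$P{\left(A \right)} = \frac{5}{A}$ ($P{\left(A \right)} = \frac{3 + \frac{1}{2} \cdot 4}{A} = \frac{3 + 2}{A} = \frac{5}{A}$)
$p{\left(T \right)} = - 16 T$ ($p{\left(T \right)} = - 8 \left(T + T\right) = - 8 \cdot 2 T = - 16 T$)
$p{\left(4 \left(-3\right) \right)} \left(-73\right) P{\left(-10 \right)} = - 16 \cdot 4 \left(-3\right) \left(-73\right) \frac{5}{-10} = \left(-16\right) \left(-12\right) \left(-73\right) 5 \left(- \frac{1}{10}\right) = 192 \left(-73\right) \left(- \frac{1}{2}\right) = \left(-14016\right) \left(- \frac{1}{2}\right) = 7008$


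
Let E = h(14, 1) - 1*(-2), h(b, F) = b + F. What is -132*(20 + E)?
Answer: -4884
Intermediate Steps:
h(b, F) = F + b
E = 17 (E = (1 + 14) - 1*(-2) = 15 + 2 = 17)
-132*(20 + E) = -132*(20 + 17) = -132*37 = -4884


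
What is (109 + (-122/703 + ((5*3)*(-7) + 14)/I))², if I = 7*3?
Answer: 48565581376/4447881 ≈ 10919.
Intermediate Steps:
I = 21
(109 + (-122/703 + ((5*3)*(-7) + 14)/I))² = (109 + (-122/703 + ((5*3)*(-7) + 14)/21))² = (109 + (-122*1/703 + (15*(-7) + 14)*(1/21)))² = (109 + (-122/703 + (-105 + 14)*(1/21)))² = (109 + (-122/703 - 91*1/21))² = (109 + (-122/703 - 13/3))² = (109 - 9505/2109)² = (220376/2109)² = 48565581376/4447881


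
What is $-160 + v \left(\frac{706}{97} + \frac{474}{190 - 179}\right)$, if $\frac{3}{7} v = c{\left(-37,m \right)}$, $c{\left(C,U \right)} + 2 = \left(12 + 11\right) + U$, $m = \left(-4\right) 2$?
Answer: $\frac{4378544}{3201} \approx 1367.9$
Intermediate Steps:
$m = -8$
$c{\left(C,U \right)} = 21 + U$ ($c{\left(C,U \right)} = -2 + \left(\left(12 + 11\right) + U\right) = -2 + \left(23 + U\right) = 21 + U$)
$v = \frac{91}{3}$ ($v = \frac{7 \left(21 - 8\right)}{3} = \frac{7}{3} \cdot 13 = \frac{91}{3} \approx 30.333$)
$-160 + v \left(\frac{706}{97} + \frac{474}{190 - 179}\right) = -160 + \frac{91 \left(\frac{706}{97} + \frac{474}{190 - 179}\right)}{3} = -160 + \frac{91 \left(706 \cdot \frac{1}{97} + \frac{474}{11}\right)}{3} = -160 + \frac{91 \left(\frac{706}{97} + 474 \cdot \frac{1}{11}\right)}{3} = -160 + \frac{91 \left(\frac{706}{97} + \frac{474}{11}\right)}{3} = -160 + \frac{91}{3} \cdot \frac{53744}{1067} = -160 + \frac{4890704}{3201} = \frac{4378544}{3201}$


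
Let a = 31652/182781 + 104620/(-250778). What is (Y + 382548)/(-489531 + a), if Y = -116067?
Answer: -6107405238789129/11219432845998061 ≈ -0.54436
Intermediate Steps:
a = -5592461482/22918726809 (a = 31652*(1/182781) + 104620*(-1/250778) = 31652/182781 - 52310/125389 = -5592461482/22918726809 ≈ -0.24401)
(Y + 382548)/(-489531 + a) = (-116067 + 382548)/(-489531 - 5592461482/22918726809) = 266481/(-11219432845998061/22918726809) = 266481*(-22918726809/11219432845998061) = -6107405238789129/11219432845998061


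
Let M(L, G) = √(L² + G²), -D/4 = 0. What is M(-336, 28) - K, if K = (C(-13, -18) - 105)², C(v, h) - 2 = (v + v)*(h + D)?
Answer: -133225 + 28*√145 ≈ -1.3289e+5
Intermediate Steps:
D = 0 (D = -4*0 = 0)
C(v, h) = 2 + 2*h*v (C(v, h) = 2 + (v + v)*(h + 0) = 2 + (2*v)*h = 2 + 2*h*v)
M(L, G) = √(G² + L²)
K = 133225 (K = ((2 + 2*(-18)*(-13)) - 105)² = ((2 + 468) - 105)² = (470 - 105)² = 365² = 133225)
M(-336, 28) - K = √(28² + (-336)²) - 1*133225 = √(784 + 112896) - 133225 = √113680 - 133225 = 28*√145 - 133225 = -133225 + 28*√145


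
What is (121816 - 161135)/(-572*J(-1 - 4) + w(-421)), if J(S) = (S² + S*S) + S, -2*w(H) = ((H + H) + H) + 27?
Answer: 39319/25122 ≈ 1.5651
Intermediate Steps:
w(H) = -27/2 - 3*H/2 (w(H) = -(((H + H) + H) + 27)/2 = -((2*H + H) + 27)/2 = -(3*H + 27)/2 = -(27 + 3*H)/2 = -27/2 - 3*H/2)
J(S) = S + 2*S² (J(S) = (S² + S²) + S = 2*S² + S = S + 2*S²)
(121816 - 161135)/(-572*J(-1 - 4) + w(-421)) = (121816 - 161135)/(-572*(-1 - 4)*(1 + 2*(-1 - 4)) + (-27/2 - 3/2*(-421))) = -39319/(-(-2860)*(1 + 2*(-5)) + (-27/2 + 1263/2)) = -39319/(-(-2860)*(1 - 10) + 618) = -39319/(-(-2860)*(-9) + 618) = -39319/(-572*45 + 618) = -39319/(-25740 + 618) = -39319/(-25122) = -39319*(-1/25122) = 39319/25122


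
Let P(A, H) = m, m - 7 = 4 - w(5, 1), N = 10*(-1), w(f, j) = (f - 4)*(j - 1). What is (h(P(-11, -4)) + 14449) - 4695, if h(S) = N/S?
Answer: 107284/11 ≈ 9753.1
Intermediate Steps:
w(f, j) = (-1 + j)*(-4 + f) (w(f, j) = (-4 + f)*(-1 + j) = (-1 + j)*(-4 + f))
N = -10
m = 11 (m = 7 + (4 - (4 - 1*5 - 4*1 + 5*1)) = 7 + (4 - (4 - 5 - 4 + 5)) = 7 + (4 - 1*0) = 7 + (4 + 0) = 7 + 4 = 11)
P(A, H) = 11
h(S) = -10/S
(h(P(-11, -4)) + 14449) - 4695 = (-10/11 + 14449) - 4695 = 158929/11 - 4695 = 107284/11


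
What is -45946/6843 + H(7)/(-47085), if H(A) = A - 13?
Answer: -721108784/107400885 ≈ -6.7142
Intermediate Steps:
H(A) = -13 + A
-45946/6843 + H(7)/(-47085) = -45946/6843 + (-13 + 7)/(-47085) = -45946*1/6843 - 6*(-1/47085) = -45946/6843 + 2/15695 = -721108784/107400885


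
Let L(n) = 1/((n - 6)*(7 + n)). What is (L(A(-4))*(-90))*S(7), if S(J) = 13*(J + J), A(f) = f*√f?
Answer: 86814/565 - 6552*I/565 ≈ 153.65 - 11.596*I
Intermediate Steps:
A(f) = f^(3/2)
L(n) = 1/((-6 + n)*(7 + n))
S(J) = 26*J (S(J) = 13*(2*J) = 26*J)
(L(A(-4))*(-90))*S(7) = (-90/(-42 + (-4)^(3/2) + ((-4)^(3/2))²))*(26*7) = (-90/(-42 - 8*I + (-8*I)²))*182 = (-90/(-42 - 8*I - 64))*182 = (-90/(-106 - 8*I))*182 = (((-106 + 8*I)/11300)*(-90))*182 = -9*(-106 + 8*I)/1130*182 = -819*(-106 + 8*I)/565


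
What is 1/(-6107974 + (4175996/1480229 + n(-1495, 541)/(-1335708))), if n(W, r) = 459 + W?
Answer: -494288429283/3019099479700207039 ≈ -1.6372e-7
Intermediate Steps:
1/(-6107974 + (4175996/1480229 + n(-1495, 541)/(-1335708))) = 1/(-6107974 + (4175996/1480229 + (459 - 1495)/(-1335708))) = 1/(-6107974 + (4175996*(1/1480229) - 1036*(-1/1335708))) = 1/(-6107974 + (4175996/1480229 + 259/333927)) = 1/(-6107974 + 1394861195603/494288429283) = 1/(-3019099479700207039/494288429283) = -494288429283/3019099479700207039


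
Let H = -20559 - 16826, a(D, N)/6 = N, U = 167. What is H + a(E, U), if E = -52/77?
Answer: -36383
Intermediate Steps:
E = -52/77 (E = -52*1/77 = -52/77 ≈ -0.67532)
a(D, N) = 6*N
H = -37385
H + a(E, U) = -37385 + 6*167 = -37385 + 1002 = -36383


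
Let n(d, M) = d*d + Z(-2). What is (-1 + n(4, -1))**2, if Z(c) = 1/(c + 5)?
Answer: 2116/9 ≈ 235.11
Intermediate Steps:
Z(c) = 1/(5 + c)
n(d, M) = 1/3 + d**2 (n(d, M) = d*d + 1/(5 - 2) = d**2 + 1/3 = 1/3 + d**2)
(-1 + n(4, -1))**2 = (-1 + (1/3 + 4**2))**2 = (-1 + (1/3 + 16))**2 = (-1 + 49/3)**2 = (46/3)**2 = 2116/9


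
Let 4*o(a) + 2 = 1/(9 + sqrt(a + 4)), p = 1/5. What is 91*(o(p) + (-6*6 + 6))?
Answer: -1419691/512 - 91*sqrt(105)/1536 ≈ -2773.4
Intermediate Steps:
p = 1/5 ≈ 0.20000
o(a) = -1/2 + 1/(4*(9 + sqrt(4 + a))) (o(a) = -1/2 + 1/(4*(9 + sqrt(a + 4))) = -1/2 + 1/(4*(9 + sqrt(4 + a))))
91*(o(p) + (-6*6 + 6)) = 91*((-17 - 2*sqrt(4 + 1/5))/(4*(9 + sqrt(4 + 1/5))) + (-6*6 + 6)) = 91*((-17 - 2*sqrt(105)/5)/(4*(9 + sqrt(21/5))) + (-36 + 6)) = 91*((-17 - 2*sqrt(105)/5)/(4*(9 + sqrt(105)/5)) - 30) = 91*(-30 + (-17 - 2*sqrt(105)/5)/(4*(9 + sqrt(105)/5))) = -2730 + 91*(-17 - 2*sqrt(105)/5)/(4*(9 + sqrt(105)/5))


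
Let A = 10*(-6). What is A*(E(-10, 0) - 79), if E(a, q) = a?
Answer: 5340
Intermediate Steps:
A = -60
A*(E(-10, 0) - 79) = -60*(-10 - 79) = -60*(-89) = 5340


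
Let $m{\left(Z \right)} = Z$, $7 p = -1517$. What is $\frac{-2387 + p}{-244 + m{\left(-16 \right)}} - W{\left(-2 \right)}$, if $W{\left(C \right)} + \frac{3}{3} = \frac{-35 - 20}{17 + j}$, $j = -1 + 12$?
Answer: $\frac{1817}{140} \approx 12.979$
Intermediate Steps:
$p = - \frac{1517}{7}$ ($p = \frac{1}{7} \left(-1517\right) = - \frac{1517}{7} \approx -216.71$)
$j = 11$
$W{\left(C \right)} = - \frac{83}{28}$ ($W{\left(C \right)} = -1 + \frac{-35 - 20}{17 + 11} = -1 - \frac{55}{28} = - \frac{83}{28}$)
$\frac{-2387 + p}{-244 + m{\left(-16 \right)}} - W{\left(-2 \right)} = \frac{-2387 - \frac{1517}{7}}{-244 - 16} - - \frac{83}{28} = - \frac{18226}{7 \left(-260\right)} + \frac{83}{28} = \left(- \frac{18226}{7}\right) \left(- \frac{1}{260}\right) + \frac{83}{28} = \frac{701}{70} + \frac{83}{28} = \frac{1817}{140}$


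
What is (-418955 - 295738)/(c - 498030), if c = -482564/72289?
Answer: 51664442277/36002573234 ≈ 1.4350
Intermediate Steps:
c = -482564/72289 (c = -482564*1/72289 = -482564/72289 ≈ -6.6755)
(-418955 - 295738)/(c - 498030) = (-418955 - 295738)/(-482564/72289 - 498030) = -714693/(-36002573234/72289) = -714693*(-72289/36002573234) = 51664442277/36002573234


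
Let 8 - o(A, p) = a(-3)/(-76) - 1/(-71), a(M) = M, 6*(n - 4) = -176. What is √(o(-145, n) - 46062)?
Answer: I*√335236850877/2698 ≈ 214.6*I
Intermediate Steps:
n = -76/3 (n = 4 + (⅙)*(-176) = 4 - 88/3 = -76/3 ≈ -25.333)
o(A, p) = 42879/5396 (o(A, p) = 8 - (-3/(-76) - 1/(-71)) = 8 - (-3*(-1/76) - 1*(-1/71)) = 8 - (3/76 + 1/71) = 8 - 1*289/5396 = 8 - 289/5396 = 42879/5396)
√(o(-145, n) - 46062) = √(42879/5396 - 46062) = √(-248507673/5396) = I*√335236850877/2698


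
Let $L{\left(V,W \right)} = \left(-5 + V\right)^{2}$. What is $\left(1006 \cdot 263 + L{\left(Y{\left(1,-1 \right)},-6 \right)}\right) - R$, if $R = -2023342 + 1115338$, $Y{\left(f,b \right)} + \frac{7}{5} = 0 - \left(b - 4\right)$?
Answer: $\frac{29314599}{25} \approx 1.1726 \cdot 10^{6}$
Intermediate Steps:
$Y{\left(f,b \right)} = \frac{13}{5} - b$ ($Y{\left(f,b \right)} = - \frac{7}{5} + \left(0 - \left(b - 4\right)\right) = - \frac{7}{5} + \left(0 - \left(-4 + b\right)\right) = - \frac{7}{5} - \left(-4 + b\right) = \frac{13}{5} - b$)
$R = -908004$
$\left(1006 \cdot 263 + L{\left(Y{\left(1,-1 \right)},-6 \right)}\right) - R = \left(1006 \cdot 263 + \left(-5 + \left(\frac{13}{5} - -1\right)\right)^{2}\right) - -908004 = \left(264578 + \left(-5 + \left(\frac{13}{5} + 1\right)\right)^{2}\right) + 908004 = \left(264578 + \left(-5 + \frac{18}{5}\right)^{2}\right) + 908004 = \left(264578 + \left(- \frac{7}{5}\right)^{2}\right) + 908004 = \left(264578 + \frac{49}{25}\right) + 908004 = \frac{6614499}{25} + 908004 = \frac{29314599}{25}$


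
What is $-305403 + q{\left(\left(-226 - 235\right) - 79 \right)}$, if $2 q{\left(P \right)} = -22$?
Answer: $-305414$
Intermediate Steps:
$q{\left(P \right)} = -11$ ($q{\left(P \right)} = \frac{1}{2} \left(-22\right) = -11$)
$-305403 + q{\left(\left(-226 - 235\right) - 79 \right)} = -305403 - 11 = -305414$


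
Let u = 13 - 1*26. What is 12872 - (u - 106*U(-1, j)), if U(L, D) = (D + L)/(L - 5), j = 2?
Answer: 38602/3 ≈ 12867.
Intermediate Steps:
U(L, D) = (D + L)/(-5 + L)
u = -13 (u = 13 - 26 = -13)
12872 - (u - 106*U(-1, j)) = 12872 - (-13 - 106*(2 - 1)/(-5 - 1)) = 12872 - (-13 - 106/(-6)) = 12872 - (-13 - (-53)/3) = 12872 - (-13 - 106*(-1/6)) = 12872 - (-13 + 53/3) = 12872 - 1*14/3 = 12872 - 14/3 = 38602/3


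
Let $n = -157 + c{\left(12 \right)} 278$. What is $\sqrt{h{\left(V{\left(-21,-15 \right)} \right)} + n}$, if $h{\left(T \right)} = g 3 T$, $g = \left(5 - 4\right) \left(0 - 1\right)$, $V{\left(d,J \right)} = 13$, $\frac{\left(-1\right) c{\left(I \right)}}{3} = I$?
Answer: $2 i \sqrt{2551} \approx 101.01 i$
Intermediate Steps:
$c{\left(I \right)} = - 3 I$
$n = -10165$ ($n = -157 + \left(-3\right) 12 \cdot 278 = -157 - 10008 = -10165$)
$g = -1$ ($g = 1 \left(-1\right) = -1$)
$h{\left(T \right)} = - 3 T$ ($h{\left(T \right)} = \left(-1\right) 3 T = - 3 T$)
$\sqrt{h{\left(V{\left(-21,-15 \right)} \right)} + n} = \sqrt{\left(-3\right) 13 - 10165} = \sqrt{-39 - 10165} = \sqrt{-10204} = 2 i \sqrt{2551}$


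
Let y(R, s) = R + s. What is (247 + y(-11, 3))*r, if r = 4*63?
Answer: 60228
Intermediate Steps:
r = 252
(247 + y(-11, 3))*r = (247 + (-11 + 3))*252 = (247 - 8)*252 = 239*252 = 60228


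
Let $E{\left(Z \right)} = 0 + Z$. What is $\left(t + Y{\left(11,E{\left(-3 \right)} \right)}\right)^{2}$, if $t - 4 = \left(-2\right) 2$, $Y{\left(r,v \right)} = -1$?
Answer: $1$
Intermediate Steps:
$E{\left(Z \right)} = Z$
$t = 0$ ($t = 4 - 4 = 0$)
$\left(t + Y{\left(11,E{\left(-3 \right)} \right)}\right)^{2} = \left(0 - 1\right)^{2} = \left(-1\right)^{2} = 1$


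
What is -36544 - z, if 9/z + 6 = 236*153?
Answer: -439770499/12034 ≈ -36544.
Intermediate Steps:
z = 3/12034 (z = 9/(-6 + 236*153) = 9/(-6 + 36108) = 9/36102 = 9*(1/36102) = 3/12034 ≈ 0.00024929)
-36544 - z = -36544 - 1*3/12034 = -36544 - 3/12034 = -439770499/12034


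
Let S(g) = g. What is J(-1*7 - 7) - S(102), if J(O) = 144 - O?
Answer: 56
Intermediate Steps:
J(-1*7 - 7) - S(102) = (144 - (-1*7 - 7)) - 1*102 = (144 - (-7 - 7)) - 102 = (144 - 1*(-14)) - 102 = (144 + 14) - 102 = 158 - 102 = 56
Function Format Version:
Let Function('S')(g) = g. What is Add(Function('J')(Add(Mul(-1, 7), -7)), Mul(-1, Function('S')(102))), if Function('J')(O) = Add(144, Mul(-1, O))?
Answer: 56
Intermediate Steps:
Add(Function('J')(Add(Mul(-1, 7), -7)), Mul(-1, Function('S')(102))) = Add(Add(144, Mul(-1, Add(Mul(-1, 7), -7))), Mul(-1, 102)) = Add(Add(144, Mul(-1, Add(-7, -7))), -102) = Add(Add(144, Mul(-1, -14)), -102) = Add(Add(144, 14), -102) = Add(158, -102) = 56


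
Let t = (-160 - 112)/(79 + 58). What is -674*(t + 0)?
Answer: 183328/137 ≈ 1338.2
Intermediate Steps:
t = -272/137 ≈ -1.9854
-674*(t + 0) = -674*(-272/137 + 0) = -674*(-272/137) = 183328/137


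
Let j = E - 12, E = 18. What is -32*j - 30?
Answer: -222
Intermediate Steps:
j = 6 (j = 18 - 12 = 6)
-32*j - 30 = -32*6 - 30 = -192 - 30 = -222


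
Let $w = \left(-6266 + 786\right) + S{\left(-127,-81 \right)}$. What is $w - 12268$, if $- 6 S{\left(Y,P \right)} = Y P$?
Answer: $- \frac{38925}{2} \approx -19463.0$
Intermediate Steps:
$S{\left(Y,P \right)} = - \frac{P Y}{6}$ ($S{\left(Y,P \right)} = - \frac{Y P}{6} = - \frac{P Y}{6}$)
$w = - \frac{14389}{2}$ ($w = \left(-6266 + 786\right) - \left(- \frac{27}{2}\right) \left(-127\right) = -5480 - \frac{3429}{2} = - \frac{14389}{2} \approx -7194.5$)
$w - 12268 = - \frac{14389}{2} - 12268 = - \frac{38925}{2}$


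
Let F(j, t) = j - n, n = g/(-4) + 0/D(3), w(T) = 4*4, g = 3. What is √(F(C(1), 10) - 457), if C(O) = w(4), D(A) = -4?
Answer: I*√1761/2 ≈ 20.982*I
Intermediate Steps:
w(T) = 16
C(O) = 16
n = -¾ (n = 3/(-4) + 0/(-4) = 3*(-¼) + 0*(-¼) = -¾ + 0 = -¾ ≈ -0.75000)
F(j, t) = ¾ + j (F(j, t) = j - 1*(-¾) = j + ¾ = ¾ + j)
√(F(C(1), 10) - 457) = √((¾ + 16) - 457) = √(67/4 - 457) = √(-1761/4) = I*√1761/2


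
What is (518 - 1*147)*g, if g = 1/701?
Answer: 371/701 ≈ 0.52924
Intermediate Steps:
g = 1/701 ≈ 0.0014265
(518 - 1*147)*g = (518 - 1*147)*(1/701) = (518 - 147)*(1/701) = 371*(1/701) = 371/701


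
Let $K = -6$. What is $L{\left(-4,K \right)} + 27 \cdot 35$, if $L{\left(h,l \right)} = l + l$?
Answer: $933$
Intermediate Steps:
$L{\left(h,l \right)} = 2 l$
$L{\left(-4,K \right)} + 27 \cdot 35 = 2 \left(-6\right) + 27 \cdot 35 = -12 + 945 = 933$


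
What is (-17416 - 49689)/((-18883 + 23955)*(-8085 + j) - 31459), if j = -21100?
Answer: 67105/148057779 ≈ 0.00045324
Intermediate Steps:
(-17416 - 49689)/((-18883 + 23955)*(-8085 + j) - 31459) = (-17416 - 49689)/((-18883 + 23955)*(-8085 - 21100) - 31459) = -67105/(5072*(-29185) - 31459) = -67105/(-148026320 - 31459) = -67105/(-148057779) = -67105*(-1/148057779) = 67105/148057779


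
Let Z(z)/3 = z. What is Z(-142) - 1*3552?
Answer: -3978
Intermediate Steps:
Z(z) = 3*z
Z(-142) - 1*3552 = 3*(-142) - 1*3552 = -426 - 3552 = -3978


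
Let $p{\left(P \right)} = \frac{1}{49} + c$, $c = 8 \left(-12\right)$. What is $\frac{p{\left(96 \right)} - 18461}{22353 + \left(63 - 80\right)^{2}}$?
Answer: $- \frac{454646}{554729} \approx -0.81958$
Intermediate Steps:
$c = -96$
$p{\left(P \right)} = - \frac{4703}{49}$ ($p{\left(P \right)} = \frac{1}{49} - 96 = - \frac{4703}{49}$)
$\frac{p{\left(96 \right)} - 18461}{22353 + \left(63 - 80\right)^{2}} = \frac{- \frac{4703}{49} - 18461}{22353 + \left(63 - 80\right)^{2}} = - \frac{909292}{49 \left(22353 + \left(-17\right)^{2}\right)} = - \frac{909292}{49 \left(22353 + 289\right)} = - \frac{909292}{49 \cdot 22642} = \left(- \frac{909292}{49}\right) \frac{1}{22642} = - \frac{454646}{554729}$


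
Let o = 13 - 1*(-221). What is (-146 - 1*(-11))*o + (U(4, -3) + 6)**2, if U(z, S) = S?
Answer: -31581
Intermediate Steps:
o = 234 (o = 13 + 221 = 234)
(-146 - 1*(-11))*o + (U(4, -3) + 6)**2 = (-146 - 1*(-11))*234 + (-3 + 6)**2 = (-146 + 11)*234 + 3**2 = -135*234 + 9 = -31590 + 9 = -31581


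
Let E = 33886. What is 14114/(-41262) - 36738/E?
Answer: -498537590/349551033 ≈ -1.4262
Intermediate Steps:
14114/(-41262) - 36738/E = 14114/(-41262) - 36738/33886 = 14114*(-1/41262) - 36738*1/33886 = -7057/20631 - 18369/16943 = -498537590/349551033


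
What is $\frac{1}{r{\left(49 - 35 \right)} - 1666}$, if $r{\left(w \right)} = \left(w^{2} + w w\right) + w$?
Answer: $- \frac{1}{1260} \approx -0.00079365$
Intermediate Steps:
$r{\left(w \right)} = w + 2 w^{2}$ ($r{\left(w \right)} = \left(w^{2} + w^{2}\right) + w = 2 w^{2} + w = w + 2 w^{2}$)
$\frac{1}{r{\left(49 - 35 \right)} - 1666} = \frac{1}{\left(49 - 35\right) \left(1 + 2 \left(49 - 35\right)\right) - 1666} = \frac{1}{14 \left(1 + 2 \cdot 14\right) - 1666} = \frac{1}{14 \left(1 + 28\right) - 1666} = \frac{1}{14 \cdot 29 - 1666} = \frac{1}{406 - 1666} = \frac{1}{-1260} = - \frac{1}{1260}$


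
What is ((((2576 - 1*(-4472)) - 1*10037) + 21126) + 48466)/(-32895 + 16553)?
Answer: -66603/16342 ≈ -4.0756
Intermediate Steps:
((((2576 - 1*(-4472)) - 1*10037) + 21126) + 48466)/(-32895 + 16553) = ((((2576 + 4472) - 10037) + 21126) + 48466)/(-16342) = (((7048 - 10037) + 21126) + 48466)*(-1/16342) = ((-2989 + 21126) + 48466)*(-1/16342) = (18137 + 48466)*(-1/16342) = 66603*(-1/16342) = -66603/16342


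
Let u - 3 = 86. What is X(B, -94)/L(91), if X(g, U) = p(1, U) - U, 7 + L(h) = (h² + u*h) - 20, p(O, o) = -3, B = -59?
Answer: 91/16353 ≈ 0.0055647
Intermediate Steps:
u = 89 (u = 3 + 86 = 89)
L(h) = -27 + h² + 89*h (L(h) = -7 + ((h² + 89*h) - 20) = -7 + (-20 + h² + 89*h) = -27 + h² + 89*h)
X(g, U) = -3 - U
X(B, -94)/L(91) = (-3 - 1*(-94))/(-27 + 91² + 89*91) = (-3 + 94)/(-27 + 8281 + 8099) = 91/16353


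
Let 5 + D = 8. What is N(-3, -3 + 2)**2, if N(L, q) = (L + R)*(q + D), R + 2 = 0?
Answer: 100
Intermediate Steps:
D = 3 (D = -5 + 8 = 3)
R = -2 (R = -2 + 0 = -2)
N(L, q) = (-2 + L)*(3 + q) (N(L, q) = (L - 2)*(q + 3) = (-2 + L)*(3 + q))
N(-3, -3 + 2)**2 = (-6 - 2*(-3 + 2) + 3*(-3) - 3*(-3 + 2))**2 = (-6 - 2*(-1) - 9 - 3*(-1))**2 = (-6 + 2 - 9 + 3)**2 = (-10)**2 = 100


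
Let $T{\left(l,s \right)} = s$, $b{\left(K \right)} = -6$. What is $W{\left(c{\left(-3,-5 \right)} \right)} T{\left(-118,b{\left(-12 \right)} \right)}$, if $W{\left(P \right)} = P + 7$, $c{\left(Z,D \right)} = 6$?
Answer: $-78$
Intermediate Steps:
$W{\left(P \right)} = 7 + P$
$W{\left(c{\left(-3,-5 \right)} \right)} T{\left(-118,b{\left(-12 \right)} \right)} = \left(7 + 6\right) \left(-6\right) = 13 \left(-6\right) = -78$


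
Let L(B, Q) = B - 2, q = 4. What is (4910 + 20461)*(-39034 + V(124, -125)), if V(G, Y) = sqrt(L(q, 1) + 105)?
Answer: -990331614 + 25371*sqrt(107) ≈ -9.9007e+8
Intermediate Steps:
L(B, Q) = -2 + B
V(G, Y) = sqrt(107) (V(G, Y) = sqrt((-2 + 4) + 105) = sqrt(2 + 105) = sqrt(107))
(4910 + 20461)*(-39034 + V(124, -125)) = (4910 + 20461)*(-39034 + sqrt(107)) = 25371*(-39034 + sqrt(107)) = -990331614 + 25371*sqrt(107)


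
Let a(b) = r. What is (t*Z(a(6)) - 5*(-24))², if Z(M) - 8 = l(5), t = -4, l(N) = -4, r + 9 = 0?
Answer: 10816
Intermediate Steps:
r = -9 (r = -9 + 0 = -9)
a(b) = -9
Z(M) = 4 (Z(M) = 8 - 4 = 4)
(t*Z(a(6)) - 5*(-24))² = (-4*4 - 5*(-24))² = (-16 + 120)² = 104² = 10816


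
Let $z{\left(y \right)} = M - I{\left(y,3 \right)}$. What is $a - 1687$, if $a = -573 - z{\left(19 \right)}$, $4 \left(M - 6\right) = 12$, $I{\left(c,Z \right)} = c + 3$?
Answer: $-2247$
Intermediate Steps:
$I{\left(c,Z \right)} = 3 + c$
$M = 9$ ($M = 6 + \frac{1}{4} \cdot 12 = 6 + 3 = 9$)
$z{\left(y \right)} = 6 - y$ ($z{\left(y \right)} = 9 - \left(3 + y\right) = 6 - y$)
$a = -560$ ($a = -573 - \left(6 - 19\right) = -573 - -13 = -573 + 13 = -560$)
$a - 1687 = -560 - 1687 = -2247$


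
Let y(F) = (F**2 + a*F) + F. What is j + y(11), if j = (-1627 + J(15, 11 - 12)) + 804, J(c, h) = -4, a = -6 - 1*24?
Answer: -1025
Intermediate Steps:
a = -30 (a = -6 - 24 = -30)
y(F) = F**2 - 29*F (y(F) = (F**2 - 30*F) + F = F**2 - 29*F)
j = -827 (j = (-1627 - 4) + 804 = -1631 + 804 = -827)
j + y(11) = -827 + 11*(-29 + 11) = -827 + 11*(-18) = -827 - 198 = -1025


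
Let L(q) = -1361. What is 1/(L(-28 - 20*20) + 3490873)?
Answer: 1/3489512 ≈ 2.8657e-7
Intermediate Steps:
1/(L(-28 - 20*20) + 3490873) = 1/(-1361 + 3490873) = 1/3489512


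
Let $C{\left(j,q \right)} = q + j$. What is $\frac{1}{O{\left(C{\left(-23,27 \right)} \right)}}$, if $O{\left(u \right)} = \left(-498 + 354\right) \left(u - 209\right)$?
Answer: $\frac{1}{29520} \approx 3.3875 \cdot 10^{-5}$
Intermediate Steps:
$C{\left(j,q \right)} = j + q$
$O{\left(u \right)} = 30096 - 144 u$ ($O{\left(u \right)} = - 144 \left(-209 + u\right) = 30096 - 144 u$)
$\frac{1}{O{\left(C{\left(-23,27 \right)} \right)}} = \frac{1}{30096 - 144 \left(-23 + 27\right)} = \frac{1}{30096 - 576} = \frac{1}{29520}$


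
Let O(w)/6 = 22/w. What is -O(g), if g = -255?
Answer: 44/85 ≈ 0.51765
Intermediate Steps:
O(w) = 132/w (O(w) = 6*(22/w) = 132/w)
-O(g) = -132/(-255) = -132*(-1)/255 = -1*(-44/85) = 44/85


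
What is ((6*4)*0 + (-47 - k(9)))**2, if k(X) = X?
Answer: 3136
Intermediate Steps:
((6*4)*0 + (-47 - k(9)))**2 = ((6*4)*0 + (-47 - 1*9))**2 = (24*0 + (-47 - 9))**2 = (0 - 56)**2 = (-56)**2 = 3136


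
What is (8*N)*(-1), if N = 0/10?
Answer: 0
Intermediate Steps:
N = 0 (N = 0*(1/10) = 0)
(8*N)*(-1) = (8*0)*(-1) = 0*(-1) = 0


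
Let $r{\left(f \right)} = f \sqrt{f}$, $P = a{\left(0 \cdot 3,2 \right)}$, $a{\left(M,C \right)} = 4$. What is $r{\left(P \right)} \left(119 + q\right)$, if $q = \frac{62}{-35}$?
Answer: $\frac{32824}{35} \approx 937.83$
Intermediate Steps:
$P = 4$
$r{\left(f \right)} = f^{\frac{3}{2}}$
$q = - \frac{62}{35}$ ($q = 62 \left(- \frac{1}{35}\right) = - \frac{62}{35} \approx -1.7714$)
$r{\left(P \right)} \left(119 + q\right) = 4^{\frac{3}{2}} \left(119 - \frac{62}{35}\right) = 8 \cdot \frac{4103}{35} = \frac{32824}{35}$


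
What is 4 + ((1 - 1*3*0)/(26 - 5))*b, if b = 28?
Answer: 16/3 ≈ 5.3333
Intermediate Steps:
4 + ((1 - 1*3*0)/(26 - 5))*b = 4 + ((1 - 1*3*0)/(26 - 5))*28 = 4 + ((1 - 3*0)/21)*28 = 4 + ((1 + 0)*(1/21))*28 = 4 + (1*(1/21))*28 = 4 + (1/21)*28 = 4 + 4/3 = 16/3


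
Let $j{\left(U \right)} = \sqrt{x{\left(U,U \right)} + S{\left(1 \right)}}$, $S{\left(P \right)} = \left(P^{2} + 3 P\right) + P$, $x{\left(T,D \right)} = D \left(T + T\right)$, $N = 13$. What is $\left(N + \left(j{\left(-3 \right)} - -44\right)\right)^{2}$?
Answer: $\left(57 + \sqrt{23}\right)^{2} \approx 3818.7$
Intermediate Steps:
$x{\left(T,D \right)} = 2 D T$ ($x{\left(T,D \right)} = D 2 T = 2 D T$)
$S{\left(P \right)} = P^{2} + 4 P$
$j{\left(U \right)} = \sqrt{5 + 2 U^{2}}$ ($j{\left(U \right)} = \sqrt{2 U U + 1 \left(4 + 1\right)} = \sqrt{2 U^{2} + 1 \cdot 5} = \sqrt{2 U^{2} + 5} = \sqrt{5 + 2 U^{2}}$)
$\left(N + \left(j{\left(-3 \right)} - -44\right)\right)^{2} = \left(13 + \left(\sqrt{5 + 2 \left(-3\right)^{2}} - -44\right)\right)^{2} = \left(13 + \left(\sqrt{5 + 2 \cdot 9} + 44\right)\right)^{2} = \left(13 + \left(\sqrt{5 + 18} + 44\right)\right)^{2} = \left(13 + \left(\sqrt{23} + 44\right)\right)^{2} = \left(13 + \left(44 + \sqrt{23}\right)\right)^{2} = \left(57 + \sqrt{23}\right)^{2}$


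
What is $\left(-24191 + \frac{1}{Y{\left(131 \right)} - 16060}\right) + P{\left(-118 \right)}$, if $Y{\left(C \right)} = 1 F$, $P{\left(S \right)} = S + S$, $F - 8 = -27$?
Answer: $- \frac{392761734}{16079} \approx -24427.0$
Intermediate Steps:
$F = -19$ ($F = 8 - 27 = -19$)
$P{\left(S \right)} = 2 S$
$Y{\left(C \right)} = -19$ ($Y{\left(C \right)} = 1 \left(-19\right) = -19$)
$\left(-24191 + \frac{1}{Y{\left(131 \right)} - 16060}\right) + P{\left(-118 \right)} = \left(-24191 + \frac{1}{-19 - 16060}\right) + 2 \left(-118\right) = \left(-24191 + \frac{1}{-16079}\right) - 236 = \left(-24191 - \frac{1}{16079}\right) - 236 = - \frac{388967090}{16079} - 236 = - \frac{392761734}{16079}$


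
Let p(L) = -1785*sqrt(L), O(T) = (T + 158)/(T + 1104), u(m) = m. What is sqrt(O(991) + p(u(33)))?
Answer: sqrt(2407155 - 7834409625*sqrt(33))/2095 ≈ 101.26*I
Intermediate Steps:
O(T) = (158 + T)/(1104 + T)
sqrt(O(991) + p(u(33))) = sqrt((158 + 991)/(1104 + 991) - 1785*sqrt(33)) = sqrt(1149/2095 - 1785*sqrt(33))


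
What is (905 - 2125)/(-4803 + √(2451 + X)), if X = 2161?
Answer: 5859660/23064197 + 2440*√1153/23064197 ≈ 0.25765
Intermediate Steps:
(905 - 2125)/(-4803 + √(2451 + X)) = (905 - 2125)/(-4803 + √(2451 + 2161)) = -1220/(-4803 + √4612) = -1220/(-4803 + 2*√1153)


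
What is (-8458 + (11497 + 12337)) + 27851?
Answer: 43227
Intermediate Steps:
(-8458 + (11497 + 12337)) + 27851 = (-8458 + 23834) + 27851 = 15376 + 27851 = 43227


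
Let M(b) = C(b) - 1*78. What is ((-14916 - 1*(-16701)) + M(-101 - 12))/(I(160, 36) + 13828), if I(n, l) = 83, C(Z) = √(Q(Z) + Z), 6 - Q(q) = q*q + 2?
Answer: 569/4637 + I*√12878/13911 ≈ 0.12271 + 0.0081577*I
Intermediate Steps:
Q(q) = 4 - q² (Q(q) = 6 - (q*q + 2) = 6 - (q² + 2) = 6 - (2 + q²) = 6 + (-2 - q²) = 4 - q²)
C(Z) = √(4 + Z - Z²) (C(Z) = √((4 - Z²) + Z) = √(4 + Z - Z²))
M(b) = -78 + √(4 + b - b²) (M(b) = √(4 + b - b²) - 1*78 = √(4 + b - b²) - 78 = -78 + √(4 + b - b²))
((-14916 - 1*(-16701)) + M(-101 - 12))/(I(160, 36) + 13828) = ((-14916 - 1*(-16701)) + (-78 + √(4 + (-101 - 12) - (-101 - 12)²)))/(83 + 13828) = ((-14916 + 16701) + (-78 + √(4 - 113 - 1*(-113)²)))/13911 = (1785 + (-78 + √(4 - 113 - 1*12769)))*(1/13911) = (1785 + (-78 + √(4 - 113 - 12769)))*(1/13911) = (1785 + (-78 + √(-12878)))*(1/13911) = (1785 + (-78 + I*√12878))*(1/13911) = (1707 + I*√12878)*(1/13911) = 569/4637 + I*√12878/13911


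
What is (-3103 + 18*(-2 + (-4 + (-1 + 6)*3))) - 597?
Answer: -3538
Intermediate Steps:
(-3103 + 18*(-2 + (-4 + (-1 + 6)*3))) - 597 = (-3103 + 18*(-2 + (-4 + 5*3))) - 597 = (-3103 + 18*(-2 + (-4 + 15))) - 597 = (-3103 + 18*(-2 + 11)) - 597 = (-3103 + 18*9) - 597 = (-3103 + 162) - 597 = -2941 - 597 = -3538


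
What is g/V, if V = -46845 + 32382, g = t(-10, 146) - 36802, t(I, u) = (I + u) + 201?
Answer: 12155/4821 ≈ 2.5213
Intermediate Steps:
t(I, u) = 201 + I + u
g = -36465 (g = (201 - 10 + 146) - 36802 = 337 - 36802 = -36465)
V = -14463
g/V = -36465/(-14463) = -36465*(-1/14463) = 12155/4821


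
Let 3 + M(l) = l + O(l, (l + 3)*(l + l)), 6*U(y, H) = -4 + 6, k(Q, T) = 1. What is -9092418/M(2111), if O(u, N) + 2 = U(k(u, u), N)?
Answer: -306486/71 ≈ -4316.7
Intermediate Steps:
U(y, H) = ⅓ (U(y, H) = (-4 + 6)/6 = (⅙)*2 = ⅓)
O(u, N) = -5/3 (O(u, N) = -2 + ⅓ = -5/3)
M(l) = -14/3 + l (M(l) = -3 + (l - 5/3) = -3 + (-5/3 + l) = -14/3 + l)
-9092418/M(2111) = -9092418/(-14/3 + 2111) = -9092418/6319/3 = -9092418*3/6319 = -306486/71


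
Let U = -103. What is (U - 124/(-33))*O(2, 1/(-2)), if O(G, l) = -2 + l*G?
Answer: 3275/11 ≈ 297.73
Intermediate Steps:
O(G, l) = -2 + G*l
(U - 124/(-33))*O(2, 1/(-2)) = (-103 - 124/(-33))*(-2 + 2/(-2)) = (-103 - 124*(-1/33))*(-2 + 2*(-½)) = (-103 + 124/33)*(-2 - 1) = -3275/33*(-3) = 3275/11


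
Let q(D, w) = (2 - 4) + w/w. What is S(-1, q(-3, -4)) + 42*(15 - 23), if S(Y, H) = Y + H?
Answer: -338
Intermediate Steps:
q(D, w) = -1 (q(D, w) = -2 + 1 = -1)
S(Y, H) = H + Y
S(-1, q(-3, -4)) + 42*(15 - 23) = (-1 - 1) + 42*(15 - 23) = -2 + 42*(-8) = -2 - 336 = -338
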